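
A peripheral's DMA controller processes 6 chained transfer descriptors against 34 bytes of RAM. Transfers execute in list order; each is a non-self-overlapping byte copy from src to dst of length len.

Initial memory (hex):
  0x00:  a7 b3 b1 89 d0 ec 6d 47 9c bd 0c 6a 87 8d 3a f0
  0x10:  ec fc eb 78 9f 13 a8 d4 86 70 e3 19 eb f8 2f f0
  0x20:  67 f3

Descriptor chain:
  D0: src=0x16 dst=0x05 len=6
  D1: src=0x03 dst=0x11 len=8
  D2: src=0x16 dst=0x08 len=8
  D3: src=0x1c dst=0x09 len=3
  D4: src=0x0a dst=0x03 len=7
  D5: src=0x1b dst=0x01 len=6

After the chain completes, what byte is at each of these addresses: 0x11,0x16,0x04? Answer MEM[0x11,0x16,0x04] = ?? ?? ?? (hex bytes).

[0] 0x16->0x05 len=6 : a8 d4 86 70 e3 19
[1] 0x03->0x11 len=8 : 89 d0 a8 d4 86 70 e3 19
[2] 0x16->0x08 len=8 : 70 e3 19 70 e3 19 eb f8
[3] 0x1c->0x09 len=3 : eb f8 2f
[4] 0x0a->0x03 len=7 : f8 2f e3 19 eb f8 ec
[5] 0x1b->0x01 len=6 : 19 eb f8 2f f0 67
query mem[0x11]=0x89, mem[0x16]=0x70, mem[0x04]=0x2f

MEM[0x11,0x16,0x04] = 89 70 2f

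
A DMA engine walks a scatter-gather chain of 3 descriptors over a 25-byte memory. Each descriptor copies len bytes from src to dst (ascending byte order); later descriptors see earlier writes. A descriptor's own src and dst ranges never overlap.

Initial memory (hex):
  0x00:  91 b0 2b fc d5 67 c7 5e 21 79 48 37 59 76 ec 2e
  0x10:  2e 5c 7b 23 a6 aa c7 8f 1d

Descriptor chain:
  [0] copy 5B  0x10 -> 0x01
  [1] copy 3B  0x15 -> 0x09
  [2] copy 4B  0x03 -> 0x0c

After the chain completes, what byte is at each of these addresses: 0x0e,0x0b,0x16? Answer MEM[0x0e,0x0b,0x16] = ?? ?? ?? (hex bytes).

#0 dst[0x01+5] := {0x2e,0x5c,0x7b,0x23,0xa6}
#1 dst[0x09+3] := {0xaa,0xc7,0x8f}
#2 dst[0x0c+4] := {0x7b,0x23,0xa6,0xc7}
query mem[0x0e]=0xa6, mem[0x0b]=0x8f, mem[0x16]=0xc7

MEM[0x0e,0x0b,0x16] = a6 8f c7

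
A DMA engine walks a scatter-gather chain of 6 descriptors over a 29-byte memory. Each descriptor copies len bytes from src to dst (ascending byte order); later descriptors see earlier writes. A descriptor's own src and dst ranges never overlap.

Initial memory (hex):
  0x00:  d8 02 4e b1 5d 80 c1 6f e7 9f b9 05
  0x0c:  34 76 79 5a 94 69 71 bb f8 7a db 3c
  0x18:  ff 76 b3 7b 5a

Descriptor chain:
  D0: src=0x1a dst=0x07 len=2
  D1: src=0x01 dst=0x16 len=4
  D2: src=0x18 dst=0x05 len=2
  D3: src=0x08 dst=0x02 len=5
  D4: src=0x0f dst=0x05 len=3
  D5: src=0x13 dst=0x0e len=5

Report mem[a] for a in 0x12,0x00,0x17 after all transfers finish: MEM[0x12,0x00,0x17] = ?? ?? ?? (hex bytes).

MEM[0x12,0x00,0x17] = 4e d8 4e

[0] 0x1a->0x07 len=2 : b3 7b
[1] 0x01->0x16 len=4 : 02 4e b1 5d
[2] 0x18->0x05 len=2 : b1 5d
[3] 0x08->0x02 len=5 : 7b 9f b9 05 34
[4] 0x0f->0x05 len=3 : 5a 94 69
[5] 0x13->0x0e len=5 : bb f8 7a 02 4e
query mem[0x12]=0x4e, mem[0x00]=0xd8, mem[0x17]=0x4e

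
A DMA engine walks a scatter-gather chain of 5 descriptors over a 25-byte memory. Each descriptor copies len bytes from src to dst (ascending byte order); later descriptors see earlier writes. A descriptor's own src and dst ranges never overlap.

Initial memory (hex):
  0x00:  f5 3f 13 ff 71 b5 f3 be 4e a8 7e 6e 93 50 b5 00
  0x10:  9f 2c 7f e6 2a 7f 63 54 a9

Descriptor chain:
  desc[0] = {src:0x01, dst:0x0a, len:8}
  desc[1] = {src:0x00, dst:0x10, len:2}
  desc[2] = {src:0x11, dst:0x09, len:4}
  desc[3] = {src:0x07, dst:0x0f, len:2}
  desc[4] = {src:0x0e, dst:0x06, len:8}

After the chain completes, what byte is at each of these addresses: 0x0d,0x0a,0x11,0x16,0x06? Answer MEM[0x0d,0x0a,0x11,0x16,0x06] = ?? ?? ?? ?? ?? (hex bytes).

#0 dst[0x0a+8] := {0x3f,0x13,0xff,0x71,0xb5,0xf3,0xbe,0x4e}
#1 dst[0x10+2] := {0xf5,0x3f}
#2 dst[0x09+4] := {0x3f,0x7f,0xe6,0x2a}
#3 dst[0x0f+2] := {0xbe,0x4e}
#4 dst[0x06+8] := {0xb5,0xbe,0x4e,0x3f,0x7f,0xe6,0x2a,0x7f}
query mem[0x0d]=0x7f, mem[0x0a]=0x7f, mem[0x11]=0x3f, mem[0x16]=0x63, mem[0x06]=0xb5

MEM[0x0d,0x0a,0x11,0x16,0x06] = 7f 7f 3f 63 b5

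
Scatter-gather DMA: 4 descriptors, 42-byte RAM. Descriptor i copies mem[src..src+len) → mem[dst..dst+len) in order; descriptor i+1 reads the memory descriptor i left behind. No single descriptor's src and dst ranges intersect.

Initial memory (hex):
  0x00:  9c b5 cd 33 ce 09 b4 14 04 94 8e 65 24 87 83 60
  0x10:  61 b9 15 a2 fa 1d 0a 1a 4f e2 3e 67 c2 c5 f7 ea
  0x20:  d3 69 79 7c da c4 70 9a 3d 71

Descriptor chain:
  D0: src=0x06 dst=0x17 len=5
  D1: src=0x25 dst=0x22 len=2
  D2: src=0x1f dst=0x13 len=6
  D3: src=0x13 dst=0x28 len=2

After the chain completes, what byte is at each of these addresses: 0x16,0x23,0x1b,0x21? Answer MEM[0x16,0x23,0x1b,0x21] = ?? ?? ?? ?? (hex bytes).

[0] 0x06->0x17 len=5 : b4 14 04 94 8e
[1] 0x25->0x22 len=2 : c4 70
[2] 0x1f->0x13 len=6 : ea d3 69 c4 70 da
[3] 0x13->0x28 len=2 : ea d3
query mem[0x16]=0xc4, mem[0x23]=0x70, mem[0x1b]=0x8e, mem[0x21]=0x69

MEM[0x16,0x23,0x1b,0x21] = c4 70 8e 69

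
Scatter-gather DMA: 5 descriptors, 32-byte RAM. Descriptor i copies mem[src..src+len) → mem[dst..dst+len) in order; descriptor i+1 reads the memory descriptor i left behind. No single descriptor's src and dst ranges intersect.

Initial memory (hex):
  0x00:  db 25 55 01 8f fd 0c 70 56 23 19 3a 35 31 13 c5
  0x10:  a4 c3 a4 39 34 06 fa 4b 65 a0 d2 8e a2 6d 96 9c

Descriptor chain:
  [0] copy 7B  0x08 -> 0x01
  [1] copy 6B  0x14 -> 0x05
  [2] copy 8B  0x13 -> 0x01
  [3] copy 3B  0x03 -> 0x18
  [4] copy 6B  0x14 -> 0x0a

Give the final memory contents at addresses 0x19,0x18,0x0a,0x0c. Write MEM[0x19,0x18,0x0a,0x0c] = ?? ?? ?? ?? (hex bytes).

D0: mem[0x01..0x07] <- [56 23 19 3a 35 31 13]
D1: mem[0x05..0x0a] <- [34 06 fa 4b 65 a0]
D2: mem[0x01..0x08] <- [39 34 06 fa 4b 65 a0 d2]
D3: mem[0x18..0x1a] <- [06 fa 4b]
D4: mem[0x0a..0x0f] <- [34 06 fa 4b 06 fa]
query mem[0x19]=0xfa, mem[0x18]=0x06, mem[0x0a]=0x34, mem[0x0c]=0xfa

MEM[0x19,0x18,0x0a,0x0c] = fa 06 34 fa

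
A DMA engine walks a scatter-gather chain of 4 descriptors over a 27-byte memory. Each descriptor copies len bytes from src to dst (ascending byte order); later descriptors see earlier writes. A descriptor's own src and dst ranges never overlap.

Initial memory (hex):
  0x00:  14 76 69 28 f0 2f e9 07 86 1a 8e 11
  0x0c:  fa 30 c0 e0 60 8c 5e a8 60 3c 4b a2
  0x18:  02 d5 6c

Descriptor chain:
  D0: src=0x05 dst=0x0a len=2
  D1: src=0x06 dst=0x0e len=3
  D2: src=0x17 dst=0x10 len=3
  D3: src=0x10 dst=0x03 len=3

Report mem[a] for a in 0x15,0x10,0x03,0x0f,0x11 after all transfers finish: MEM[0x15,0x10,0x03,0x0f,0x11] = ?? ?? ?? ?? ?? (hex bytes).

#0 dst[0x0a+2] := {0x2f,0xe9}
#1 dst[0x0e+3] := {0xe9,0x07,0x86}
#2 dst[0x10+3] := {0xa2,0x02,0xd5}
#3 dst[0x03+3] := {0xa2,0x02,0xd5}
query mem[0x15]=0x3c, mem[0x10]=0xa2, mem[0x03]=0xa2, mem[0x0f]=0x07, mem[0x11]=0x02

MEM[0x15,0x10,0x03,0x0f,0x11] = 3c a2 a2 07 02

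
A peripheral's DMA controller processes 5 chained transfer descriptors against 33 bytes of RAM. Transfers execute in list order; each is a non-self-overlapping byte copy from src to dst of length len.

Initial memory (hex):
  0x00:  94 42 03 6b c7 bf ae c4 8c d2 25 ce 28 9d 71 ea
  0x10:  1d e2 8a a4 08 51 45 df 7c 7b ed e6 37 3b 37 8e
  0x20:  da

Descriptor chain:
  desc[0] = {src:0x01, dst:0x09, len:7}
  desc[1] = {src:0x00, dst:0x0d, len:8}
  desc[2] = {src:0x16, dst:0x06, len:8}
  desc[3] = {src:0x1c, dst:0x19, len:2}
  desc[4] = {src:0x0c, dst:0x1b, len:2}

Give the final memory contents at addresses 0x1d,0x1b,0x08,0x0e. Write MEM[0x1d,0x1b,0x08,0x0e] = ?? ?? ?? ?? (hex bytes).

[0] 0x01->0x09 len=7 : 42 03 6b c7 bf ae c4
[1] 0x00->0x0d len=8 : 94 42 03 6b c7 bf ae c4
[2] 0x16->0x06 len=8 : 45 df 7c 7b ed e6 37 3b
[3] 0x1c->0x19 len=2 : 37 3b
[4] 0x0c->0x1b len=2 : 37 3b
query mem[0x1d]=0x3b, mem[0x1b]=0x37, mem[0x08]=0x7c, mem[0x0e]=0x42

MEM[0x1d,0x1b,0x08,0x0e] = 3b 37 7c 42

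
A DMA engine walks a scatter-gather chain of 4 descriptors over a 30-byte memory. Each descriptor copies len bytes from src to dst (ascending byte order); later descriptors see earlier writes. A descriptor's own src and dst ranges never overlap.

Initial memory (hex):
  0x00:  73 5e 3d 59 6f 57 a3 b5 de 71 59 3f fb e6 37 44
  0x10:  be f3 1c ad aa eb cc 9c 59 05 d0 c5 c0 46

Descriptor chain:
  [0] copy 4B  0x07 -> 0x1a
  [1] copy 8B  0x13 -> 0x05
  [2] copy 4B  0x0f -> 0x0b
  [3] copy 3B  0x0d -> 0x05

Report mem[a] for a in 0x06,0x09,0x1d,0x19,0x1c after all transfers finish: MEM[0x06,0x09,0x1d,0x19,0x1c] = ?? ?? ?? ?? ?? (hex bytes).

MEM[0x06,0x09,0x1d,0x19,0x1c] = 1c 9c 59 05 71

#0 dst[0x1a+4] := {0xb5,0xde,0x71,0x59}
#1 dst[0x05+8] := {0xad,0xaa,0xeb,0xcc,0x9c,0x59,0x05,0xb5}
#2 dst[0x0b+4] := {0x44,0xbe,0xf3,0x1c}
#3 dst[0x05+3] := {0xf3,0x1c,0x44}
query mem[0x06]=0x1c, mem[0x09]=0x9c, mem[0x1d]=0x59, mem[0x19]=0x05, mem[0x1c]=0x71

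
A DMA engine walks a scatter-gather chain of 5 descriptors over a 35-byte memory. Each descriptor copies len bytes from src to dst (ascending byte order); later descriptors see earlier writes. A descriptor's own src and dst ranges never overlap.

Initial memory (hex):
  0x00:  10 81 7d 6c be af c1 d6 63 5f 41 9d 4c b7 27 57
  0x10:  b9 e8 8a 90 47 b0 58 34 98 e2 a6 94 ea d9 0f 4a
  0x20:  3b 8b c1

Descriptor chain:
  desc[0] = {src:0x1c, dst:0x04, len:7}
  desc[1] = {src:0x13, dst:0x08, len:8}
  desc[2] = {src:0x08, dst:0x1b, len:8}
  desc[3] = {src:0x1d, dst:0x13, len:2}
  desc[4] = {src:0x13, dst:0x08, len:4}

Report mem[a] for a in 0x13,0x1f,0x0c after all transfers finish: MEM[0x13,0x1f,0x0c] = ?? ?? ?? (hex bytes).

MEM[0x13,0x1f,0x0c] = b0 34 34

D0: mem[0x04..0x0a] <- [ea d9 0f 4a 3b 8b c1]
D1: mem[0x08..0x0f] <- [90 47 b0 58 34 98 e2 a6]
D2: mem[0x1b..0x22] <- [90 47 b0 58 34 98 e2 a6]
D3: mem[0x13..0x14] <- [b0 58]
D4: mem[0x08..0x0b] <- [b0 58 b0 58]
query mem[0x13]=0xb0, mem[0x1f]=0x34, mem[0x0c]=0x34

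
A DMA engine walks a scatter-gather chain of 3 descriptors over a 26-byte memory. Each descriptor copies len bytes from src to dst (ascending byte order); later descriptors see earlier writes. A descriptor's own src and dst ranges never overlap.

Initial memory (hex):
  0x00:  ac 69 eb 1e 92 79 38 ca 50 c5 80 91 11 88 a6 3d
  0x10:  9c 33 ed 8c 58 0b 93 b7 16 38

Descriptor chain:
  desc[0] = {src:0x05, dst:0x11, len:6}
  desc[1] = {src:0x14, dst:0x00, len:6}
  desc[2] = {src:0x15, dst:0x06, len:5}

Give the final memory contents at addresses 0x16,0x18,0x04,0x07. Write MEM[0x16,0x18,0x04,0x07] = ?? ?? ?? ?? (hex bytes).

MEM[0x16,0x18,0x04,0x07] = 80 16 16 80

#0 dst[0x11+6] := {0x79,0x38,0xca,0x50,0xc5,0x80}
#1 dst[0x00+6] := {0x50,0xc5,0x80,0xb7,0x16,0x38}
#2 dst[0x06+5] := {0xc5,0x80,0xb7,0x16,0x38}
query mem[0x16]=0x80, mem[0x18]=0x16, mem[0x04]=0x16, mem[0x07]=0x80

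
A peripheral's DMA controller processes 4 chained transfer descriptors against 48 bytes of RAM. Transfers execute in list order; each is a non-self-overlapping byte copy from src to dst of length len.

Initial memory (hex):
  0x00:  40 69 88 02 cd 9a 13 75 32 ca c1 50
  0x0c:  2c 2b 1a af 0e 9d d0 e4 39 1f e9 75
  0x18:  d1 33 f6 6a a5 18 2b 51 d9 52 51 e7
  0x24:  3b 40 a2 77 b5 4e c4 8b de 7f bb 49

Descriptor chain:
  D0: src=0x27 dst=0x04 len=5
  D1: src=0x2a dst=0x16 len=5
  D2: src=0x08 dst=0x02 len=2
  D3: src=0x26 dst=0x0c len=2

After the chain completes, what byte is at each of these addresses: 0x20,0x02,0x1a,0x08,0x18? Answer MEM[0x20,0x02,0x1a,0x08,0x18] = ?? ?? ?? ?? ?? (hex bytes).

#0 dst[0x04+5] := {0x77,0xb5,0x4e,0xc4,0x8b}
#1 dst[0x16+5] := {0xc4,0x8b,0xde,0x7f,0xbb}
#2 dst[0x02+2] := {0x8b,0xca}
#3 dst[0x0c+2] := {0xa2,0x77}
query mem[0x20]=0xd9, mem[0x02]=0x8b, mem[0x1a]=0xbb, mem[0x08]=0x8b, mem[0x18]=0xde

MEM[0x20,0x02,0x1a,0x08,0x18] = d9 8b bb 8b de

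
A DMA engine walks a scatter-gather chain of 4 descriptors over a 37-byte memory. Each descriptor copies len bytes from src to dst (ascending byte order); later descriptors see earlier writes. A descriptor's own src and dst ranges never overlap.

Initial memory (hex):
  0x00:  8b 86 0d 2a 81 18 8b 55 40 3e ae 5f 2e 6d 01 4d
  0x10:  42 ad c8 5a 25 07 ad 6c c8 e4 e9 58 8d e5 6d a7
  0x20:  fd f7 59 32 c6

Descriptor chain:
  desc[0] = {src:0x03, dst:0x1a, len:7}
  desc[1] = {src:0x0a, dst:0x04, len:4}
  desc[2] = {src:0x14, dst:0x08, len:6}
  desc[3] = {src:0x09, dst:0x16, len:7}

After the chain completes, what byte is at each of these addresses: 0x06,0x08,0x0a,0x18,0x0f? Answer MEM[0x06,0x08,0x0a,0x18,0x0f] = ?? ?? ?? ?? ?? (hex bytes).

MEM[0x06,0x08,0x0a,0x18,0x0f] = 2e 25 ad 6c 4d

  after D0: wrote 7B at 0x1a = 2a81188b55403e
  after D1: wrote 4B at 0x04 = ae5f2e6d
  after D2: wrote 6B at 0x08 = 2507ad6cc8e4
  after D3: wrote 7B at 0x16 = 07ad6cc8e4014d
query mem[0x06]=0x2e, mem[0x08]=0x25, mem[0x0a]=0xad, mem[0x18]=0x6c, mem[0x0f]=0x4d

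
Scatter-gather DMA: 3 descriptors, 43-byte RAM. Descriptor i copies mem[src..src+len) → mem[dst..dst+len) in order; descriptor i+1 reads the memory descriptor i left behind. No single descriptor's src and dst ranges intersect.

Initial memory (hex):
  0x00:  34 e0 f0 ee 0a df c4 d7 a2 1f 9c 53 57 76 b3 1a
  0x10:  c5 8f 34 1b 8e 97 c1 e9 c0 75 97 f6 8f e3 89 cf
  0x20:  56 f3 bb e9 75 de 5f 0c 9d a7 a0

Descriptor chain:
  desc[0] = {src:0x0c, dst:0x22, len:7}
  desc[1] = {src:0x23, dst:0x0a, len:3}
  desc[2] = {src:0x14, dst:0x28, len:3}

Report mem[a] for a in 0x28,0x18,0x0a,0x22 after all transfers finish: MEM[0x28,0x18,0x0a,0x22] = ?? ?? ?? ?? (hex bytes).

[0] 0x0c->0x22 len=7 : 57 76 b3 1a c5 8f 34
[1] 0x23->0x0a len=3 : 76 b3 1a
[2] 0x14->0x28 len=3 : 8e 97 c1
query mem[0x28]=0x8e, mem[0x18]=0xc0, mem[0x0a]=0x76, mem[0x22]=0x57

MEM[0x28,0x18,0x0a,0x22] = 8e c0 76 57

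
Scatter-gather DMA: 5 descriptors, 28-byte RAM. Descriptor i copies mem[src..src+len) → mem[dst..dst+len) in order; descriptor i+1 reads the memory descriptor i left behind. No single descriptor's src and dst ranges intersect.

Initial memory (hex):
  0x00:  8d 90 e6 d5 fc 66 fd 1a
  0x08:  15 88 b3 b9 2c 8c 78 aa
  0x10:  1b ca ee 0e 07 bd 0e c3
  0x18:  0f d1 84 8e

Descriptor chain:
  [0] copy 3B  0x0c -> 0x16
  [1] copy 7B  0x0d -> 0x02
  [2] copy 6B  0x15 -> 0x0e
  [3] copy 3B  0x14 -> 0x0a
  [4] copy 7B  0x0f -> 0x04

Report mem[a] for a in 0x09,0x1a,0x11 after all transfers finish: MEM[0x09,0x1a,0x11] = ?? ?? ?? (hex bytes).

MEM[0x09,0x1a,0x11] = 07 84 78

[0] 0x0c->0x16 len=3 : 2c 8c 78
[1] 0x0d->0x02 len=7 : 8c 78 aa 1b ca ee 0e
[2] 0x15->0x0e len=6 : bd 2c 8c 78 d1 84
[3] 0x14->0x0a len=3 : 07 bd 2c
[4] 0x0f->0x04 len=7 : 2c 8c 78 d1 84 07 bd
query mem[0x09]=0x07, mem[0x1a]=0x84, mem[0x11]=0x78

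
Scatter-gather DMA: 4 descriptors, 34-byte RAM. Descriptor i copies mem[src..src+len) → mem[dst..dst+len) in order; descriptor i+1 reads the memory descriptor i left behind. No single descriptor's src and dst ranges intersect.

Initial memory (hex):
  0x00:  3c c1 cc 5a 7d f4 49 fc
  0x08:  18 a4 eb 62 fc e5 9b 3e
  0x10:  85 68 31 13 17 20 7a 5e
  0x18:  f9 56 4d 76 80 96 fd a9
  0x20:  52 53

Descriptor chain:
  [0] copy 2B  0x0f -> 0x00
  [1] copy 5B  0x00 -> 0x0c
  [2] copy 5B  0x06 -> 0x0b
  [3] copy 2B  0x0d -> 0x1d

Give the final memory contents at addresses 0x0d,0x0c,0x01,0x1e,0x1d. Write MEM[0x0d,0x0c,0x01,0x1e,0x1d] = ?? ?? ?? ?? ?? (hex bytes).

MEM[0x0d,0x0c,0x01,0x1e,0x1d] = 18 fc 85 a4 18

D0: mem[0x00..0x01] <- [3e 85]
D1: mem[0x0c..0x10] <- [3e 85 cc 5a 7d]
D2: mem[0x0b..0x0f] <- [49 fc 18 a4 eb]
D3: mem[0x1d..0x1e] <- [18 a4]
query mem[0x0d]=0x18, mem[0x0c]=0xfc, mem[0x01]=0x85, mem[0x1e]=0xa4, mem[0x1d]=0x18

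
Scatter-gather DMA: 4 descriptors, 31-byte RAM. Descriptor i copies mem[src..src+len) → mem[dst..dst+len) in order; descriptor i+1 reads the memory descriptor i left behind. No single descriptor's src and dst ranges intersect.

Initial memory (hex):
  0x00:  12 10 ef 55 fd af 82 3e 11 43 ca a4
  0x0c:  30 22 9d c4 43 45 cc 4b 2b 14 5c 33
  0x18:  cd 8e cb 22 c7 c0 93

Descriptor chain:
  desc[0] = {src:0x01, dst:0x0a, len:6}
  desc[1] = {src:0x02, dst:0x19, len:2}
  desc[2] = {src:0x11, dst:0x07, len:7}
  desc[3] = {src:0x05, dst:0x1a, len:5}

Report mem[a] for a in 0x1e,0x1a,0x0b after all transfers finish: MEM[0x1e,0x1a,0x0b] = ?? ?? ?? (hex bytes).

[0] 0x01->0x0a len=6 : 10 ef 55 fd af 82
[1] 0x02->0x19 len=2 : ef 55
[2] 0x11->0x07 len=7 : 45 cc 4b 2b 14 5c 33
[3] 0x05->0x1a len=5 : af 82 45 cc 4b
query mem[0x1e]=0x4b, mem[0x1a]=0xaf, mem[0x0b]=0x14

MEM[0x1e,0x1a,0x0b] = 4b af 14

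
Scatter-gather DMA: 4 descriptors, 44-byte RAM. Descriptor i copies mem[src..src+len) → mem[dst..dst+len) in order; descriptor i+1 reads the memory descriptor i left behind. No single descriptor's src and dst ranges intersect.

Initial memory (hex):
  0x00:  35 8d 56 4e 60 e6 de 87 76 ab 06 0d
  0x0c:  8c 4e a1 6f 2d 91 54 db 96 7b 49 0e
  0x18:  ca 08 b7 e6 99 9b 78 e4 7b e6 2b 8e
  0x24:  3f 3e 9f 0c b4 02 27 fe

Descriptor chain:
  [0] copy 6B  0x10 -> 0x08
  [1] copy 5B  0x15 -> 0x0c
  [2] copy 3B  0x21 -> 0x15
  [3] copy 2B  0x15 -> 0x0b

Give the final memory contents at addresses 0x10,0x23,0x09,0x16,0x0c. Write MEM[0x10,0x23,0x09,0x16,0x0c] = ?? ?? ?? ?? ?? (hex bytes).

  after D0: wrote 6B at 0x08 = 2d9154db967b
  after D1: wrote 5B at 0x0c = 7b490eca08
  after D2: wrote 3B at 0x15 = e62b8e
  after D3: wrote 2B at 0x0b = e62b
query mem[0x10]=0x08, mem[0x23]=0x8e, mem[0x09]=0x91, mem[0x16]=0x2b, mem[0x0c]=0x2b

MEM[0x10,0x23,0x09,0x16,0x0c] = 08 8e 91 2b 2b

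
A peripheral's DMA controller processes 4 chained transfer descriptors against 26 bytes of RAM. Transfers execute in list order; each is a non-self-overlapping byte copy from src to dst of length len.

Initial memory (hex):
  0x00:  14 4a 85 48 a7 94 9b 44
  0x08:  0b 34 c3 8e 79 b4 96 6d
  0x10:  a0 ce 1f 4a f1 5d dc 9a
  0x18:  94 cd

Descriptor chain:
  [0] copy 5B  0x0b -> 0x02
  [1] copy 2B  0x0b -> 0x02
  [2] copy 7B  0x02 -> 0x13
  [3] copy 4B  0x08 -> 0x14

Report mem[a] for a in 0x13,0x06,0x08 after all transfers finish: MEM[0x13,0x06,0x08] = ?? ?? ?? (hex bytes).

MEM[0x13,0x06,0x08] = 8e 6d 0b

D0: mem[0x02..0x06] <- [8e 79 b4 96 6d]
D1: mem[0x02..0x03] <- [8e 79]
D2: mem[0x13..0x19] <- [8e 79 b4 96 6d 44 0b]
D3: mem[0x14..0x17] <- [0b 34 c3 8e]
query mem[0x13]=0x8e, mem[0x06]=0x6d, mem[0x08]=0x0b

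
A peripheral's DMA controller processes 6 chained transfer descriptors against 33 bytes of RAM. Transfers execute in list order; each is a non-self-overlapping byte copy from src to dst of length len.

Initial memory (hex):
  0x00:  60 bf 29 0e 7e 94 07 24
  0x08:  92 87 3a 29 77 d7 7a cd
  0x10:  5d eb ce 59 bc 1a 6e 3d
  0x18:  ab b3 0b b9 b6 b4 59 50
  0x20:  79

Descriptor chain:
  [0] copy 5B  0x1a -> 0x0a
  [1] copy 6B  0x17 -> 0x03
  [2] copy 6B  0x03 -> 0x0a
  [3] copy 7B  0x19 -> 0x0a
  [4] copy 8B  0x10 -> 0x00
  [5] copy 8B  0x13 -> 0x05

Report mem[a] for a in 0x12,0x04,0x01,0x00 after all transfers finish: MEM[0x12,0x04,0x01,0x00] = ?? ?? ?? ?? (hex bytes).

MEM[0x12,0x04,0x01,0x00] = ce bc eb 50

#0 dst[0x0a+5] := {0x0b,0xb9,0xb6,0xb4,0x59}
#1 dst[0x03+6] := {0x3d,0xab,0xb3,0x0b,0xb9,0xb6}
#2 dst[0x0a+6] := {0x3d,0xab,0xb3,0x0b,0xb9,0xb6}
#3 dst[0x0a+7] := {0xb3,0x0b,0xb9,0xb6,0xb4,0x59,0x50}
#4 dst[0x00+8] := {0x50,0xeb,0xce,0x59,0xbc,0x1a,0x6e,0x3d}
#5 dst[0x05+8] := {0x59,0xbc,0x1a,0x6e,0x3d,0xab,0xb3,0x0b}
query mem[0x12]=0xce, mem[0x04]=0xbc, mem[0x01]=0xeb, mem[0x00]=0x50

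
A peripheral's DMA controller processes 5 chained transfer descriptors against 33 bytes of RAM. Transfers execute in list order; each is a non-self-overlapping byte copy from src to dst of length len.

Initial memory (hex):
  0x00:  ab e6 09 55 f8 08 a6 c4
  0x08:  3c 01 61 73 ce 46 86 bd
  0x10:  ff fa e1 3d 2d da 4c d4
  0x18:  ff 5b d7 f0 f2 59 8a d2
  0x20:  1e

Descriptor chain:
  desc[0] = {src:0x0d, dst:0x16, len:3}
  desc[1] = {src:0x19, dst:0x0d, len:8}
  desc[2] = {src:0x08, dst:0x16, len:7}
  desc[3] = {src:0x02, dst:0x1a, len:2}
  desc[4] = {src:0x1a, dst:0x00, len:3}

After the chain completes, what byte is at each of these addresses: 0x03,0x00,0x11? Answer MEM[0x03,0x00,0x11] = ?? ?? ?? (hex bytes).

MEM[0x03,0x00,0x11] = 55 09 59

  after D0: wrote 3B at 0x16 = 4686bd
  after D1: wrote 8B at 0x0d = 5bd7f0f2598ad21e
  after D2: wrote 7B at 0x16 = 3c016173ce5bd7
  after D3: wrote 2B at 0x1a = 0955
  after D4: wrote 3B at 0x00 = 0955d7
query mem[0x03]=0x55, mem[0x00]=0x09, mem[0x11]=0x59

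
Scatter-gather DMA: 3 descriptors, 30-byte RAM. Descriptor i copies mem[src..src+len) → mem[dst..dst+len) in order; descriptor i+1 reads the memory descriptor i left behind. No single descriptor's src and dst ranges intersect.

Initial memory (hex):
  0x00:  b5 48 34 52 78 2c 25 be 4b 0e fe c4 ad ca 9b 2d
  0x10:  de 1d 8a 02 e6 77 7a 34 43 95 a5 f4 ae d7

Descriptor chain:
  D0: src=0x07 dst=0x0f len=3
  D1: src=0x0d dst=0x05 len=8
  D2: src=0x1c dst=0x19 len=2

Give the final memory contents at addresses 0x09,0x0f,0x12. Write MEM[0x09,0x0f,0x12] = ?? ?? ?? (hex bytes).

  after D0: wrote 3B at 0x0f = be4b0e
  after D1: wrote 8B at 0x05 = ca9bbe4b0e8a02e6
  after D2: wrote 2B at 0x19 = aed7
query mem[0x09]=0x0e, mem[0x0f]=0xbe, mem[0x12]=0x8a

MEM[0x09,0x0f,0x12] = 0e be 8a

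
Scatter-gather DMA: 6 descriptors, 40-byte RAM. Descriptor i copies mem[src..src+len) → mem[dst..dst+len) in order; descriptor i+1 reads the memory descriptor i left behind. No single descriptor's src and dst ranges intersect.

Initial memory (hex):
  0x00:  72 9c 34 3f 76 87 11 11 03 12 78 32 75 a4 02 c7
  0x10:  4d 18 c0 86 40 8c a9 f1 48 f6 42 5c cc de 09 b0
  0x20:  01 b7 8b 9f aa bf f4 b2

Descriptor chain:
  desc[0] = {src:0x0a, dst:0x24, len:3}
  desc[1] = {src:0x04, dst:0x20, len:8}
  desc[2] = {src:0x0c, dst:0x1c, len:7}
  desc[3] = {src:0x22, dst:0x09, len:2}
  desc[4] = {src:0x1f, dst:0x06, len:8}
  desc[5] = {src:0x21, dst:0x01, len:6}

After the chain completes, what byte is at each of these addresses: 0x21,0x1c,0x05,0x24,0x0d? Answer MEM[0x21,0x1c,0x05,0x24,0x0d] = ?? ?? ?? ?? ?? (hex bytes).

#0 dst[0x24+3] := {0x78,0x32,0x75}
#1 dst[0x20+8] := {0x76,0x87,0x11,0x11,0x03,0x12,0x78,0x32}
#2 dst[0x1c+7] := {0x75,0xa4,0x02,0xc7,0x4d,0x18,0xc0}
#3 dst[0x09+2] := {0xc0,0x11}
#4 dst[0x06+8] := {0xc7,0x4d,0x18,0xc0,0x11,0x03,0x12,0x78}
#5 dst[0x01+6] := {0x18,0xc0,0x11,0x03,0x12,0x78}
query mem[0x21]=0x18, mem[0x1c]=0x75, mem[0x05]=0x12, mem[0x24]=0x03, mem[0x0d]=0x78

MEM[0x21,0x1c,0x05,0x24,0x0d] = 18 75 12 03 78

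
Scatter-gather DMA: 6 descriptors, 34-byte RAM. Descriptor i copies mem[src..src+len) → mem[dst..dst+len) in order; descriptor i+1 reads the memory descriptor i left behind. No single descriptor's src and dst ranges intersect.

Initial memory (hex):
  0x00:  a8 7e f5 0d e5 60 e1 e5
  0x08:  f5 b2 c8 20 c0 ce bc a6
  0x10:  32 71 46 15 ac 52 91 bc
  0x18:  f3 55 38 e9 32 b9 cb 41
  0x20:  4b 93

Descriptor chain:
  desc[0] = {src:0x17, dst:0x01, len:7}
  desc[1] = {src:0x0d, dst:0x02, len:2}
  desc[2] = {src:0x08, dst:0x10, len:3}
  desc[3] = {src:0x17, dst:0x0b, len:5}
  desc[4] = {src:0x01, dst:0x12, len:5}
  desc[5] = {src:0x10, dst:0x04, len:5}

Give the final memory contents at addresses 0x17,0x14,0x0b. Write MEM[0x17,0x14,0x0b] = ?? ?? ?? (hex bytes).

MEM[0x17,0x14,0x0b] = bc bc bc

D0: mem[0x01..0x07] <- [bc f3 55 38 e9 32 b9]
D1: mem[0x02..0x03] <- [ce bc]
D2: mem[0x10..0x12] <- [f5 b2 c8]
D3: mem[0x0b..0x0f] <- [bc f3 55 38 e9]
D4: mem[0x12..0x16] <- [bc ce bc 38 e9]
D5: mem[0x04..0x08] <- [f5 b2 bc ce bc]
query mem[0x17]=0xbc, mem[0x14]=0xbc, mem[0x0b]=0xbc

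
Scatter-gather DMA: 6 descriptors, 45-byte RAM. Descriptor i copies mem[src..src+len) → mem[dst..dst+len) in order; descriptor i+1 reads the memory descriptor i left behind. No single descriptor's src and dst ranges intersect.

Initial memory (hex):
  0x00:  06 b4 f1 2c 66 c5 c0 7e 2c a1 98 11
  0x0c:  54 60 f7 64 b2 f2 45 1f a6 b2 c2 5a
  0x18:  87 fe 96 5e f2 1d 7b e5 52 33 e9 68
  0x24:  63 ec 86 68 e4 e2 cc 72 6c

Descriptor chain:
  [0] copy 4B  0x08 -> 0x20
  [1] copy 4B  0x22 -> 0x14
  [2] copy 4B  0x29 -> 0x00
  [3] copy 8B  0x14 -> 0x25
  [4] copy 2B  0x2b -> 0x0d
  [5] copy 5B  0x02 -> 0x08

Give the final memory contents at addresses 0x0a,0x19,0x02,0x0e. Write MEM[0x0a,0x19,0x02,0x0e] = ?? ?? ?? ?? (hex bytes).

[0] 0x08->0x20 len=4 : 2c a1 98 11
[1] 0x22->0x14 len=4 : 98 11 63 ec
[2] 0x29->0x00 len=4 : e2 cc 72 6c
[3] 0x14->0x25 len=8 : 98 11 63 ec 87 fe 96 5e
[4] 0x2b->0x0d len=2 : 96 5e
[5] 0x02->0x08 len=5 : 72 6c 66 c5 c0
query mem[0x0a]=0x66, mem[0x19]=0xfe, mem[0x02]=0x72, mem[0x0e]=0x5e

MEM[0x0a,0x19,0x02,0x0e] = 66 fe 72 5e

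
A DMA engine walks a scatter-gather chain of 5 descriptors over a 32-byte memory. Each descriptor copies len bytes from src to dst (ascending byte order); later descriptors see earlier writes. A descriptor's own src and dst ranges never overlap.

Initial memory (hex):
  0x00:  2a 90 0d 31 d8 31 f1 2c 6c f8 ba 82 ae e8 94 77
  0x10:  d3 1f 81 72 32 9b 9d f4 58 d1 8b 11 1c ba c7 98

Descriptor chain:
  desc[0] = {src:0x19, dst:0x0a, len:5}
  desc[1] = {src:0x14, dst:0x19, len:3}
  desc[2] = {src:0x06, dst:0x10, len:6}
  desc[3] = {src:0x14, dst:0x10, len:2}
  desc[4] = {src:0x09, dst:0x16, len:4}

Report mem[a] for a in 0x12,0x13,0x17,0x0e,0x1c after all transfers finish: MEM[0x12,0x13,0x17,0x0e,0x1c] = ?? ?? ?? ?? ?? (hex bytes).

[0] 0x19->0x0a len=5 : d1 8b 11 1c ba
[1] 0x14->0x19 len=3 : 32 9b 9d
[2] 0x06->0x10 len=6 : f1 2c 6c f8 d1 8b
[3] 0x14->0x10 len=2 : d1 8b
[4] 0x09->0x16 len=4 : f8 d1 8b 11
query mem[0x12]=0x6c, mem[0x13]=0xf8, mem[0x17]=0xd1, mem[0x0e]=0xba, mem[0x1c]=0x1c

MEM[0x12,0x13,0x17,0x0e,0x1c] = 6c f8 d1 ba 1c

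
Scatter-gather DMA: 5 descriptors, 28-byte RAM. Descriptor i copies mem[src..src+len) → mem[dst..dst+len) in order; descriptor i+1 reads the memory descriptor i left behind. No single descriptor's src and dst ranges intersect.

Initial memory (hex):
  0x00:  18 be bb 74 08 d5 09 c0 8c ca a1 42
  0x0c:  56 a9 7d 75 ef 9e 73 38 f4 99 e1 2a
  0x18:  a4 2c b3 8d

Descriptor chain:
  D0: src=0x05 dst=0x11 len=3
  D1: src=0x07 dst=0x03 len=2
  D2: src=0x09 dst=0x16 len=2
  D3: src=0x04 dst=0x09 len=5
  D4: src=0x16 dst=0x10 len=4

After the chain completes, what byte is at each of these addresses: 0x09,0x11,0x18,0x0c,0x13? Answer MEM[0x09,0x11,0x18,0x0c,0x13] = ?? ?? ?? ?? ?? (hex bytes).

[0] 0x05->0x11 len=3 : d5 09 c0
[1] 0x07->0x03 len=2 : c0 8c
[2] 0x09->0x16 len=2 : ca a1
[3] 0x04->0x09 len=5 : 8c d5 09 c0 8c
[4] 0x16->0x10 len=4 : ca a1 a4 2c
query mem[0x09]=0x8c, mem[0x11]=0xa1, mem[0x18]=0xa4, mem[0x0c]=0xc0, mem[0x13]=0x2c

MEM[0x09,0x11,0x18,0x0c,0x13] = 8c a1 a4 c0 2c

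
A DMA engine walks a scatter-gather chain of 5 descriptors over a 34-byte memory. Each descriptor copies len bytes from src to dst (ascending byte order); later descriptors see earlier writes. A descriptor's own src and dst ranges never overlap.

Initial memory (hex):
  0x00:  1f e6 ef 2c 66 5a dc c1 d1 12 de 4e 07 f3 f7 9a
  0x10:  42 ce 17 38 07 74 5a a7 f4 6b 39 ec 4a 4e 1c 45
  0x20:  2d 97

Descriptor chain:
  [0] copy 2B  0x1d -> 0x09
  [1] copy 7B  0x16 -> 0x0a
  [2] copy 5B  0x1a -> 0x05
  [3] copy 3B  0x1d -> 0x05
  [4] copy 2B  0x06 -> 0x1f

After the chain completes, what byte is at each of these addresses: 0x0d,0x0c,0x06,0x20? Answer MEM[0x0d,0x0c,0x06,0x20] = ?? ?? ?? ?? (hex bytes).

D0: mem[0x09..0x0a] <- [4e 1c]
D1: mem[0x0a..0x10] <- [5a a7 f4 6b 39 ec 4a]
D2: mem[0x05..0x09] <- [39 ec 4a 4e 1c]
D3: mem[0x05..0x07] <- [4e 1c 45]
D4: mem[0x1f..0x20] <- [1c 45]
query mem[0x0d]=0x6b, mem[0x0c]=0xf4, mem[0x06]=0x1c, mem[0x20]=0x45

MEM[0x0d,0x0c,0x06,0x20] = 6b f4 1c 45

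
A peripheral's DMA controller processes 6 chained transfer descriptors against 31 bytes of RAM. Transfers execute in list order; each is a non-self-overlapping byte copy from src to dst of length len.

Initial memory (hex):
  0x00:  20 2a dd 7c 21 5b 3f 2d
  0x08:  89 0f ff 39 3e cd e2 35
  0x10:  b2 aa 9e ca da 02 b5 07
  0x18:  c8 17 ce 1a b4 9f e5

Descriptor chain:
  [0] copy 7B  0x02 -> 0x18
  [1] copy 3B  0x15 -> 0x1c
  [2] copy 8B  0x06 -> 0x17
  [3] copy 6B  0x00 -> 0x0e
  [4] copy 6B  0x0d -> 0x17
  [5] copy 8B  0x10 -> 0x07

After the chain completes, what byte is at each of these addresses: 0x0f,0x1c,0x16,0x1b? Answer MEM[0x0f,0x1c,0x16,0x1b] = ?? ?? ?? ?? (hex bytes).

MEM[0x0f,0x1c,0x16,0x1b] = 2a 21 b5 7c

D0: mem[0x18..0x1e] <- [dd 7c 21 5b 3f 2d 89]
D1: mem[0x1c..0x1e] <- [02 b5 07]
D2: mem[0x17..0x1e] <- [3f 2d 89 0f ff 39 3e cd]
D3: mem[0x0e..0x13] <- [20 2a dd 7c 21 5b]
D4: mem[0x17..0x1c] <- [cd 20 2a dd 7c 21]
D5: mem[0x07..0x0e] <- [dd 7c 21 5b da 02 b5 cd]
query mem[0x0f]=0x2a, mem[0x1c]=0x21, mem[0x16]=0xb5, mem[0x1b]=0x7c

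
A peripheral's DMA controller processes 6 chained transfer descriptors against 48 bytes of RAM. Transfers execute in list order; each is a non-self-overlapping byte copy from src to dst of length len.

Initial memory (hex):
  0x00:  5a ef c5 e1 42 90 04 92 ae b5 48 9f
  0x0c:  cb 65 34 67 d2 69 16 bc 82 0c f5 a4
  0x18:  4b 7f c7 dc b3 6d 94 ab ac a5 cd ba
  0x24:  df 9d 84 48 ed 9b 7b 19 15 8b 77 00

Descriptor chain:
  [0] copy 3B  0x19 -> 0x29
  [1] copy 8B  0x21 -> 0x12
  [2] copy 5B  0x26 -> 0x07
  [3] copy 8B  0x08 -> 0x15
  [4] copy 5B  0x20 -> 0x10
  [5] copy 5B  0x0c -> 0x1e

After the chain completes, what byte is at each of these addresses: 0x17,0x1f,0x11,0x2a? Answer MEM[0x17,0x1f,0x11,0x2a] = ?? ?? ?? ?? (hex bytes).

MEM[0x17,0x1f,0x11,0x2a] = 7f 65 a5 c7

[0] 0x19->0x29 len=3 : 7f c7 dc
[1] 0x21->0x12 len=8 : a5 cd ba df 9d 84 48 ed
[2] 0x26->0x07 len=5 : 84 48 ed 7f c7
[3] 0x08->0x15 len=8 : 48 ed 7f c7 cb 65 34 67
[4] 0x20->0x10 len=5 : ac a5 cd ba df
[5] 0x0c->0x1e len=5 : cb 65 34 67 ac
query mem[0x17]=0x7f, mem[0x1f]=0x65, mem[0x11]=0xa5, mem[0x2a]=0xc7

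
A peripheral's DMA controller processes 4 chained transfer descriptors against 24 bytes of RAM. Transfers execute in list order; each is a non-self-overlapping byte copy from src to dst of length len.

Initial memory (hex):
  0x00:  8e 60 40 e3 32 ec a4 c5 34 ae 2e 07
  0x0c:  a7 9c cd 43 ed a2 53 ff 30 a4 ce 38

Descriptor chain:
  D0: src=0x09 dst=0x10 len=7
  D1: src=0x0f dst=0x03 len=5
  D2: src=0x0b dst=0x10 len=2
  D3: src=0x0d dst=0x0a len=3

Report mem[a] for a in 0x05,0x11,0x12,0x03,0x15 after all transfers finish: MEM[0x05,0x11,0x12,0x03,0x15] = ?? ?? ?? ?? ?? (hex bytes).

MEM[0x05,0x11,0x12,0x03,0x15] = 2e a7 07 43 cd

  after D0: wrote 7B at 0x10 = ae2e07a79ccd43
  after D1: wrote 5B at 0x03 = 43ae2e07a7
  after D2: wrote 2B at 0x10 = 07a7
  after D3: wrote 3B at 0x0a = 9ccd43
query mem[0x05]=0x2e, mem[0x11]=0xa7, mem[0x12]=0x07, mem[0x03]=0x43, mem[0x15]=0xcd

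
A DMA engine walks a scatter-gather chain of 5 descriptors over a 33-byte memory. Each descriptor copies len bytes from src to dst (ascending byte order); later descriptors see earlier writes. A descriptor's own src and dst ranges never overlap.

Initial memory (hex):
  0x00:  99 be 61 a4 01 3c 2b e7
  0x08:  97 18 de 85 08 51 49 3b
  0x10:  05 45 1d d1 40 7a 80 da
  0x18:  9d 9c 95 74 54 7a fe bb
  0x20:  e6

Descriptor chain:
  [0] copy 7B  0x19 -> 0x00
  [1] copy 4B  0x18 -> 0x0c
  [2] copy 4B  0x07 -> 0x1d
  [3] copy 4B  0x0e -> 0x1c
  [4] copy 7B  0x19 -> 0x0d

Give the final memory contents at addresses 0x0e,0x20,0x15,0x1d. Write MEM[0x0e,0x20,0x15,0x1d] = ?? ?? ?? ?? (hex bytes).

D0: mem[0x00..0x06] <- [9c 95 74 54 7a fe bb]
D1: mem[0x0c..0x0f] <- [9d 9c 95 74]
D2: mem[0x1d..0x20] <- [e7 97 18 de]
D3: mem[0x1c..0x1f] <- [95 74 05 45]
D4: mem[0x0d..0x13] <- [9c 95 74 95 74 05 45]
query mem[0x0e]=0x95, mem[0x20]=0xde, mem[0x15]=0x7a, mem[0x1d]=0x74

MEM[0x0e,0x20,0x15,0x1d] = 95 de 7a 74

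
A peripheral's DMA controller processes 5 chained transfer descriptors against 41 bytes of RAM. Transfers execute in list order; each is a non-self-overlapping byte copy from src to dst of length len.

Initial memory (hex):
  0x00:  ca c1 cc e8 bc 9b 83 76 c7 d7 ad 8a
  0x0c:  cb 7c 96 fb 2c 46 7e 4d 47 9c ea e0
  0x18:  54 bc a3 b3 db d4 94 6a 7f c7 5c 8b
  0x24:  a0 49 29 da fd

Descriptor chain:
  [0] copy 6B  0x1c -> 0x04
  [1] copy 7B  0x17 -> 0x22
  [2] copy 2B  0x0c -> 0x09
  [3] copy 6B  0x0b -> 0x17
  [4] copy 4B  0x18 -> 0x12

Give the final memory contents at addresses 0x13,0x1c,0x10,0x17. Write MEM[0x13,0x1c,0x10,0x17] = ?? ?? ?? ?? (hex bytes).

  after D0: wrote 6B at 0x04 = dbd4946a7fc7
  after D1: wrote 7B at 0x22 = e054bca3b3dbd4
  after D2: wrote 2B at 0x09 = cb7c
  after D3: wrote 6B at 0x17 = 8acb7c96fb2c
  after D4: wrote 4B at 0x12 = cb7c96fb
query mem[0x13]=0x7c, mem[0x1c]=0x2c, mem[0x10]=0x2c, mem[0x17]=0x8a

MEM[0x13,0x1c,0x10,0x17] = 7c 2c 2c 8a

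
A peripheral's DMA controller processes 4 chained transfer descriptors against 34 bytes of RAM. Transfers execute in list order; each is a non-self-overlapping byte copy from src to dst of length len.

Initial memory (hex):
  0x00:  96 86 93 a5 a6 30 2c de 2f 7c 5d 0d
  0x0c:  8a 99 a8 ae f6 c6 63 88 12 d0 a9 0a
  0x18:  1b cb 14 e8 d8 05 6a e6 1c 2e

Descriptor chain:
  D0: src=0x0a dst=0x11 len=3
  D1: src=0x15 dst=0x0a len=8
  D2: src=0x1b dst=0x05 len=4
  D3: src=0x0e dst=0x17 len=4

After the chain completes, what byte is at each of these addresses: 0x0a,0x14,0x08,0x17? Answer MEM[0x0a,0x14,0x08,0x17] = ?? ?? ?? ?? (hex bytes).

#0 dst[0x11+3] := {0x5d,0x0d,0x8a}
#1 dst[0x0a+8] := {0xd0,0xa9,0x0a,0x1b,0xcb,0x14,0xe8,0xd8}
#2 dst[0x05+4] := {0xe8,0xd8,0x05,0x6a}
#3 dst[0x17+4] := {0xcb,0x14,0xe8,0xd8}
query mem[0x0a]=0xd0, mem[0x14]=0x12, mem[0x08]=0x6a, mem[0x17]=0xcb

MEM[0x0a,0x14,0x08,0x17] = d0 12 6a cb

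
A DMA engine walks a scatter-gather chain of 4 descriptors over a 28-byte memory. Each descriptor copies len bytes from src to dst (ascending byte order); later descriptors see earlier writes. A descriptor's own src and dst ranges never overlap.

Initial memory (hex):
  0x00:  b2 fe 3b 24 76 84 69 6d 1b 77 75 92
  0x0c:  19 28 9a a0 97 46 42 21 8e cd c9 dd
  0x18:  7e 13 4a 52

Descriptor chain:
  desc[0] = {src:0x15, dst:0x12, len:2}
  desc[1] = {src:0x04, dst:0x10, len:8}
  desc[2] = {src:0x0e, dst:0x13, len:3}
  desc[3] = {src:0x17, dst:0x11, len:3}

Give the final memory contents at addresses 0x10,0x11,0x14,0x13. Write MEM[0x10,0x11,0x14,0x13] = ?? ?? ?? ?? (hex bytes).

MEM[0x10,0x11,0x14,0x13] = 76 92 a0 13

D0: mem[0x12..0x13] <- [cd c9]
D1: mem[0x10..0x17] <- [76 84 69 6d 1b 77 75 92]
D2: mem[0x13..0x15] <- [9a a0 76]
D3: mem[0x11..0x13] <- [92 7e 13]
query mem[0x10]=0x76, mem[0x11]=0x92, mem[0x14]=0xa0, mem[0x13]=0x13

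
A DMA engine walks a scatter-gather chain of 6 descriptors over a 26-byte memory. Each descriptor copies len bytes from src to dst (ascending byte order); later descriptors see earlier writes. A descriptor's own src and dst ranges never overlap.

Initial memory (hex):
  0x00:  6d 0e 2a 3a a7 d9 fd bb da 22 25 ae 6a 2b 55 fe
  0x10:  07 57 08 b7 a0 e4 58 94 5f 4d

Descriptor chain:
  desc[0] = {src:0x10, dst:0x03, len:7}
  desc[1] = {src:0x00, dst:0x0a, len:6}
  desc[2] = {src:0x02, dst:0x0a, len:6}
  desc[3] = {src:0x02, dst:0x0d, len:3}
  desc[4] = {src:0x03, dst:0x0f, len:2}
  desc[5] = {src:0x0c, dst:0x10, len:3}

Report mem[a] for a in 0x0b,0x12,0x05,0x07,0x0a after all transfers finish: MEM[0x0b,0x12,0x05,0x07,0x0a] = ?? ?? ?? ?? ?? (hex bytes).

MEM[0x0b,0x12,0x05,0x07,0x0a] = 07 07 08 a0 2a

  after D0: wrote 7B at 0x03 = 075708b7a0e458
  after D1: wrote 6B at 0x0a = 6d0e2a075708
  after D2: wrote 6B at 0x0a = 2a075708b7a0
  after D3: wrote 3B at 0x0d = 2a0757
  after D4: wrote 2B at 0x0f = 0757
  after D5: wrote 3B at 0x10 = 572a07
query mem[0x0b]=0x07, mem[0x12]=0x07, mem[0x05]=0x08, mem[0x07]=0xa0, mem[0x0a]=0x2a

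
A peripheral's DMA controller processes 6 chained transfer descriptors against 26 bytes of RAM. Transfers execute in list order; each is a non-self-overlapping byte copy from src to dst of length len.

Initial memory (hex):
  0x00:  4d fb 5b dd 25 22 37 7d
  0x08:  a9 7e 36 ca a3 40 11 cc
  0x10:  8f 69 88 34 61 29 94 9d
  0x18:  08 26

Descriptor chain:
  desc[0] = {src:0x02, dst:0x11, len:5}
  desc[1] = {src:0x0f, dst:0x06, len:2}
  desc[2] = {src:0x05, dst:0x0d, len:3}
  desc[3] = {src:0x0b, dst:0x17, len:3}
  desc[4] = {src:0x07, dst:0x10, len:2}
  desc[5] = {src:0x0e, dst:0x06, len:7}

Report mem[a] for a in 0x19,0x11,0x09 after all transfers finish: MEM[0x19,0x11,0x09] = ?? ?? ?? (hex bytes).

  after D0: wrote 5B at 0x11 = 5bdd252237
  after D1: wrote 2B at 0x06 = cc8f
  after D2: wrote 3B at 0x0d = 22cc8f
  after D3: wrote 3B at 0x17 = caa322
  after D4: wrote 2B at 0x10 = 8fa9
  after D5: wrote 7B at 0x06 = cc8f8fa9dd2522
query mem[0x19]=0x22, mem[0x11]=0xa9, mem[0x09]=0xa9

MEM[0x19,0x11,0x09] = 22 a9 a9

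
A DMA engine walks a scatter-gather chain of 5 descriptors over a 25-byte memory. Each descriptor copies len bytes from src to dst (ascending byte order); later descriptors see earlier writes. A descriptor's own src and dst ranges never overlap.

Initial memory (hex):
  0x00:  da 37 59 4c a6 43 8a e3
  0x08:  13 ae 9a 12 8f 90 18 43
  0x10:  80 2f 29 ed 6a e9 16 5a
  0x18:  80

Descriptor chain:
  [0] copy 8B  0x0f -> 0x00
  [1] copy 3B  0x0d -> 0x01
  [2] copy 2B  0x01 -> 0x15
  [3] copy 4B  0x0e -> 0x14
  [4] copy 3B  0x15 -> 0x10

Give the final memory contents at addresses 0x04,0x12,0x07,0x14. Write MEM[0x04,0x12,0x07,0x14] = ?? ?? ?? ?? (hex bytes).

  after D0: wrote 8B at 0x00 = 43802f29ed6ae916
  after D1: wrote 3B at 0x01 = 901843
  after D2: wrote 2B at 0x15 = 9018
  after D3: wrote 4B at 0x14 = 1843802f
  after D4: wrote 3B at 0x10 = 43802f
query mem[0x04]=0xed, mem[0x12]=0x2f, mem[0x07]=0x16, mem[0x14]=0x18

MEM[0x04,0x12,0x07,0x14] = ed 2f 16 18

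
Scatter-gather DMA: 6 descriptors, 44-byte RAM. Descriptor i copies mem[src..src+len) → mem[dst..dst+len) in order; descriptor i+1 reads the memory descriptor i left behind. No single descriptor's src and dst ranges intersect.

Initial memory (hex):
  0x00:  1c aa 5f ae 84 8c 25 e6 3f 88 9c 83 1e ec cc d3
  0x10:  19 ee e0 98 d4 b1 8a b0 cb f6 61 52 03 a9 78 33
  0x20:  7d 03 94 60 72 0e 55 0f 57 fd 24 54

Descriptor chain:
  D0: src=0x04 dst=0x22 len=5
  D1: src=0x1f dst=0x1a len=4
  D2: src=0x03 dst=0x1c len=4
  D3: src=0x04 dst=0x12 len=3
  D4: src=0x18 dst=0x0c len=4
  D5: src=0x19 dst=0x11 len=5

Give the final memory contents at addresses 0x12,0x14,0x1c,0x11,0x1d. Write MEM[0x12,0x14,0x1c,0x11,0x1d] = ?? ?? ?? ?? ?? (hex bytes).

MEM[0x12,0x14,0x1c,0x11,0x1d] = 33 ae ae f6 84

[0] 0x04->0x22 len=5 : 84 8c 25 e6 3f
[1] 0x1f->0x1a len=4 : 33 7d 03 84
[2] 0x03->0x1c len=4 : ae 84 8c 25
[3] 0x04->0x12 len=3 : 84 8c 25
[4] 0x18->0x0c len=4 : cb f6 33 7d
[5] 0x19->0x11 len=5 : f6 33 7d ae 84
query mem[0x12]=0x33, mem[0x14]=0xae, mem[0x1c]=0xae, mem[0x11]=0xf6, mem[0x1d]=0x84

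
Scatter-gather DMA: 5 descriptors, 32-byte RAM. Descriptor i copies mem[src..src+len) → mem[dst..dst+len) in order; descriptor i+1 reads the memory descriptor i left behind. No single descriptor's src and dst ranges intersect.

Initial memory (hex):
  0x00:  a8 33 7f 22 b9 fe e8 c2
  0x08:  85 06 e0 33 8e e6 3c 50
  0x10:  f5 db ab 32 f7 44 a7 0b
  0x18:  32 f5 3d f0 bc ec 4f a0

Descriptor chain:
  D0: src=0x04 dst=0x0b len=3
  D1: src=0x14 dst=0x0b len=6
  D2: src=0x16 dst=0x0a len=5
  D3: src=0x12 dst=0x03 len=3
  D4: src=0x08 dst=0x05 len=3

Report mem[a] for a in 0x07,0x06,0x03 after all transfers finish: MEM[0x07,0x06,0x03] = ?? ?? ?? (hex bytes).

[0] 0x04->0x0b len=3 : b9 fe e8
[1] 0x14->0x0b len=6 : f7 44 a7 0b 32 f5
[2] 0x16->0x0a len=5 : a7 0b 32 f5 3d
[3] 0x12->0x03 len=3 : ab 32 f7
[4] 0x08->0x05 len=3 : 85 06 a7
query mem[0x07]=0xa7, mem[0x06]=0x06, mem[0x03]=0xab

MEM[0x07,0x06,0x03] = a7 06 ab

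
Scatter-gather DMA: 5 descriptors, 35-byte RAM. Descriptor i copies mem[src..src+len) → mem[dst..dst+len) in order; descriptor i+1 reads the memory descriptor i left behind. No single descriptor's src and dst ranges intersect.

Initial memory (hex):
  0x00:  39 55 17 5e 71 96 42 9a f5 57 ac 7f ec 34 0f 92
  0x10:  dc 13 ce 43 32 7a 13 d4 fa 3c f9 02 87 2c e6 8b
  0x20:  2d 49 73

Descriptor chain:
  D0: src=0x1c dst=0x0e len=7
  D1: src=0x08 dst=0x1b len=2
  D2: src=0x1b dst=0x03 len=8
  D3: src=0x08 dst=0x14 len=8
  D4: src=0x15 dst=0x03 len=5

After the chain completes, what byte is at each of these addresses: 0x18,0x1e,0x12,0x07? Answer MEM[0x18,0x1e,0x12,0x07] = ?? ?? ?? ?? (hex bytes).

#0 dst[0x0e+7] := {0x87,0x2c,0xe6,0x8b,0x2d,0x49,0x73}
#1 dst[0x1b+2] := {0xf5,0x57}
#2 dst[0x03+8] := {0xf5,0x57,0x2c,0xe6,0x8b,0x2d,0x49,0x73}
#3 dst[0x14+8] := {0x2d,0x49,0x73,0x7f,0xec,0x34,0x87,0x2c}
#4 dst[0x03+5] := {0x49,0x73,0x7f,0xec,0x34}
query mem[0x18]=0xec, mem[0x1e]=0xe6, mem[0x12]=0x2d, mem[0x07]=0x34

MEM[0x18,0x1e,0x12,0x07] = ec e6 2d 34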